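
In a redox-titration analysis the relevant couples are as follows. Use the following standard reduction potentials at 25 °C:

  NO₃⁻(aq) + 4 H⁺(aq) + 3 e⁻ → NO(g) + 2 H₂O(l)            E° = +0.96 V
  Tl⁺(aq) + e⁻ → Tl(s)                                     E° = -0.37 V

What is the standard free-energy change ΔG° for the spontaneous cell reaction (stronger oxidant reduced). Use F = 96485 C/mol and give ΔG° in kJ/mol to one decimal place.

-385.0 kJ/mol

NO₃⁻/NO (E° = +0.96 V) is the cathode; Tl⁺/Tl (E° = -0.37 V) is the anode, so E°cell = +1.33 V.
Balancing electrons gives n = 3 (lcm of 3 and 1).
ΔG° = −nFE° = −(3)(96485)(+1.33) = -384,975 J = -385.0 kJ/mol.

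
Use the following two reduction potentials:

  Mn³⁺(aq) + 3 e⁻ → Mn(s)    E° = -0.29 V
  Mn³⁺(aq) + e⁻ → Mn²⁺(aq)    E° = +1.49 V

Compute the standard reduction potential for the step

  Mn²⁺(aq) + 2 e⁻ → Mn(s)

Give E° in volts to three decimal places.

-1.180 V

Sequential free energies add, so n₃E°₃ = n₁E°₁ + n₂E°₂.
With n₃ = 3, and the known step contributing 1×(+1.49) V, the unknown satisfies 2·E° = 3×(-0.29) − 1×(+1.49) = -2.360.
E° = -2.360 / 2 = -1.180 V.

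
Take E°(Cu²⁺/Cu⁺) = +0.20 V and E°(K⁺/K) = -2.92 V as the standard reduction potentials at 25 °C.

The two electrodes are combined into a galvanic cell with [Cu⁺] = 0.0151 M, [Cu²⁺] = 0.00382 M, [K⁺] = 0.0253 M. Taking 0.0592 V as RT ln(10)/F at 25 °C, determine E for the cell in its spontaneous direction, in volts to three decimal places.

+3.179 V

Cu²⁺/Cu⁺ is the cathode (higher E°), K⁺/K the anode: E°cell = +0.20 − (-2.92) = +3.12 V, n = 1.
Overall: Cu²⁺(aq) + K(s) → Cu⁺(aq) + K⁺(aq)
Q = [Cu⁺]·[K⁺] / ([Cu²⁺]); log Q = -1.000.
E = E° − (0.0592/n) log Q = +3.12 − (0.0592/1)(-1.000) = +3.179 V.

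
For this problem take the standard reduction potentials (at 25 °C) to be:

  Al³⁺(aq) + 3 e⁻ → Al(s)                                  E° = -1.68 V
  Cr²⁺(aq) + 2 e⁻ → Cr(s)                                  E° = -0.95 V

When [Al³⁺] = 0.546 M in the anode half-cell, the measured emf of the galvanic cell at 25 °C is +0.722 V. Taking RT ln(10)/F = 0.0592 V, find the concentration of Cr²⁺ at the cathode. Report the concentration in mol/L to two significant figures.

Cr²⁺/Cr is the cathode, Al³⁺/Al the anode: E°cell = +0.73 V, n = 6.
Overall reaction: 3 Cr²⁺(aq) + 2 Al(s) → 3 Cr(s) + 2 Al³⁺(aq); Q = [Al³⁺]^2/[Cr²⁺]^3.
From E = E° − (0.0592/n) log Q: log Q = (E° − E)·n/0.0592 = (+0.73 − (+0.722))·6/0.0592 = 0.8108.
So 3·log[Cr²⁺] = 2·log(0.546) − log Q = -0.5256 − (0.8108) = -1.3364; log[Cr²⁺] = -1.3364 / 3 = -0.4455; [Cr²⁺] = 10^(-0.4455) ≈ 0.36 M.

0.36 M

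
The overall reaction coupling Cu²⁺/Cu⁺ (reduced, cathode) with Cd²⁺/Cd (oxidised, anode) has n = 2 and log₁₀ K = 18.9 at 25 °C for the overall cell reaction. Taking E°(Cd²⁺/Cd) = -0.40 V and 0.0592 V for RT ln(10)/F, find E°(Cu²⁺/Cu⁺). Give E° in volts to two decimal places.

E°cell = (0.0592/n)·log K = (0.0592/2)(18.9) = +0.559 V.
Since Cu²⁺/Cu⁺ is the cathode and Cd²⁺/Cd the anode, E°cell = E°(Cu²⁺/Cu⁺) − E°(Cd²⁺/Cd).
So E°(Cu²⁺/Cu⁺) = E°cell + E°(Cd²⁺/Cd) = +0.559 + (-0.40) = +0.16 V.

+0.16 V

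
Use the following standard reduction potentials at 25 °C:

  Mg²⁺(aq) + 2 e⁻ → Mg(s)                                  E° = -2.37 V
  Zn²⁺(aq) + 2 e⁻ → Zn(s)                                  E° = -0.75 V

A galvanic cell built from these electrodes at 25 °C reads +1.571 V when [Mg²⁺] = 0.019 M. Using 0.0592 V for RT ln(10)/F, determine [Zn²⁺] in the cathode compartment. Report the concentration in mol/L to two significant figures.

0.00042 M

Zn²⁺/Zn is the cathode, Mg²⁺/Mg the anode: E°cell = +1.62 V, n = 2.
Overall reaction: Zn²⁺(aq) + Mg(s) → Zn(s) + Mg²⁺(aq); Q = [Mg²⁺]^1/[Zn²⁺]^1.
From E = E° − (0.0592/n) log Q: log Q = (E° − E)·n/0.0592 = (+1.62 − (+1.571))·2/0.0592 = 1.6554.
So 1·log[Zn²⁺] = 1·log(0.019) − log Q = -1.7212 − (1.6554) = -3.3766; [Zn²⁺] = 10^(-3.3766) ≈ 0.00042 M.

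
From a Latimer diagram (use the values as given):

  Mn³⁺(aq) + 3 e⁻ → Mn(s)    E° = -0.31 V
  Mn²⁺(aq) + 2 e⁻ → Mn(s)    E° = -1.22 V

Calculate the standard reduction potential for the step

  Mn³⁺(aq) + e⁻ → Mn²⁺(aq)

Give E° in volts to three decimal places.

+1.510 V

Sequential free energies add, so n₃E°₃ = n₁E°₁ + n₂E°₂.
With n₃ = 3, and the known step contributing 2×(-1.22) V, the unknown satisfies 1·E° = 3×(-0.31) − 2×(-1.22) = +1.510.
E° = +1.510 / 1 = +1.510 V.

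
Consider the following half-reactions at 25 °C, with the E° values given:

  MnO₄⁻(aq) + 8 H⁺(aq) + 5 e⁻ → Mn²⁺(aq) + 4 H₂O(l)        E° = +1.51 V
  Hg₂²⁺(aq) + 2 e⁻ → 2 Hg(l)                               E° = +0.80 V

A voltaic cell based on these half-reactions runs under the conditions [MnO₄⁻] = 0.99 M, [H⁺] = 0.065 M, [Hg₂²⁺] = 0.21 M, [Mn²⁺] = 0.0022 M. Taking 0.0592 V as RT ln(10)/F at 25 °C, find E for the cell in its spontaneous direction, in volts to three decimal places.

+0.649 V

MnO₄⁻/Mn²⁺ is the cathode (higher E°), Hg₂²⁺/Hg the anode: E°cell = +1.51 − (+0.80) = +0.71 V, n = 10.
Overall: 2 MnO₄⁻(aq) + 16 H⁺(aq) + 10 Hg(l) → 2 Mn²⁺(aq) + 8 H₂O(l) + 5 Hg₂²⁺(aq)
Q = [Mn²⁺]^2·[Hg₂²⁺]^5 / ([MnO₄⁻]^2·[H⁺]^16); log Q = 10.298.
E = E° − (0.0592/n) log Q = +0.71 − (0.0592/10)(10.298) = +0.649 V.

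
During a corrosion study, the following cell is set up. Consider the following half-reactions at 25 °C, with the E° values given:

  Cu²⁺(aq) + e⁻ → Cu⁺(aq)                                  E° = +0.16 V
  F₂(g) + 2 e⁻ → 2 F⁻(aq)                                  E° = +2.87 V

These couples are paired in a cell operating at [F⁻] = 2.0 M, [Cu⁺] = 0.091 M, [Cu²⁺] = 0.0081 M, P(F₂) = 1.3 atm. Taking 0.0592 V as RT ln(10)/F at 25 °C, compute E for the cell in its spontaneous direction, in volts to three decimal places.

+2.758 V

F₂/F⁻ is the cathode (higher E°), Cu²⁺/Cu⁺ the anode: E°cell = +2.87 − (+0.16) = +2.71 V, n = 2.
Overall: F₂(g) + 2 Cu⁺(aq) → 2 F⁻(aq) + 2 Cu²⁺(aq)
Q = [F⁻]^2·[Cu²⁺]^2 / (P(F₂)·[Cu⁺]^2); log Q = -1.613.
E = E° − (0.0592/n) log Q = +2.71 − (0.0592/2)(-1.613) = +2.758 V.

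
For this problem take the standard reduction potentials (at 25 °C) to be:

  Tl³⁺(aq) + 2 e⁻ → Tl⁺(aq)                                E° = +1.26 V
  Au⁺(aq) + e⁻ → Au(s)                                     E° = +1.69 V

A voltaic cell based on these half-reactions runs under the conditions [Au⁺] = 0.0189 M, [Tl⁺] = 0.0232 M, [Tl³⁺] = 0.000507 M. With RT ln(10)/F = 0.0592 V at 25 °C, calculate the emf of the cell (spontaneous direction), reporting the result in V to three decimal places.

+0.377 V

Au⁺/Au is the cathode (higher E°), Tl³⁺/Tl⁺ the anode: E°cell = +1.69 − (+1.26) = +0.43 V, n = 2.
Overall: 2 Au⁺(aq) + Tl⁺(aq) → 2 Au(s) + Tl³⁺(aq)
Q = [Tl³⁺] / ([Au⁺]^2·[Tl⁺]); log Q = 1.787.
E = E° − (0.0592/n) log Q = +0.43 − (0.0592/2)(1.787) = +0.377 V.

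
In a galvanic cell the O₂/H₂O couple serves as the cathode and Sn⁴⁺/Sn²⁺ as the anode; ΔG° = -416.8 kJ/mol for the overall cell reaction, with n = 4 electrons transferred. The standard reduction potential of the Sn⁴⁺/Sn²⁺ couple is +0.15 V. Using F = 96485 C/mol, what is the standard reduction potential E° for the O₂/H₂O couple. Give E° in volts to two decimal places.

E°cell = −ΔG°/(nF) = −(-416.8×10³)/((4)(96485)) = +1.080 V.
Since O₂/H₂O is the cathode and Sn⁴⁺/Sn²⁺ the anode, E°cell = E°(O₂/H₂O) − E°(Sn⁴⁺/Sn²⁺).
So E°(O₂/H₂O) = E°cell + E°(Sn⁴⁺/Sn²⁺) = +1.080 + (+0.15) = +1.23 V.

+1.23 V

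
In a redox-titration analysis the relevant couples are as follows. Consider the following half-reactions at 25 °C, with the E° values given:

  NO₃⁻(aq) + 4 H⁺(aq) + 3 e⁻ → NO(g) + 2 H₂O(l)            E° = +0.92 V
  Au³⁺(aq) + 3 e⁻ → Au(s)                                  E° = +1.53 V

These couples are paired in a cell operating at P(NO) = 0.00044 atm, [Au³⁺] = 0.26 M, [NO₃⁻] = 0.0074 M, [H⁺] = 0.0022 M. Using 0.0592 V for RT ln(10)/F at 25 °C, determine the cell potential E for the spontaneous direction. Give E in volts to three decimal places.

Au³⁺/Au is the cathode (higher E°), NO₃⁻/NO the anode: E°cell = +1.53 − (+0.92) = +0.61 V, n = 3.
Overall: Au³⁺(aq) + NO(g) + 2 H₂O(l) → Au(s) + NO₃⁻(aq) + 4 H⁺(aq)
Q = [NO₃⁻]·[H⁺]^4 / ([Au³⁺]·P(NO)); log Q = -8.820.
E = E° − (0.0592/n) log Q = +0.61 − (0.0592/3)(-8.820) = +0.784 V.

+0.784 V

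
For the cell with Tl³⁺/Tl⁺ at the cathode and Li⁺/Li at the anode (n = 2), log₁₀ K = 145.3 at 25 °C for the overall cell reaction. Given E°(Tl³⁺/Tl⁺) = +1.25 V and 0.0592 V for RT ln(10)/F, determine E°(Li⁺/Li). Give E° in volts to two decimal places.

-3.05 V

E°cell = (0.0592/n)·log K = (0.0592/2)(145.3) = +4.301 V.
Since Tl³⁺/Tl⁺ is the cathode and Li⁺/Li the anode, E°cell = E°(Tl³⁺/Tl⁺) − E°(Li⁺/Li).
So E°(Li⁺/Li) = E°(Tl³⁺/Tl⁺) − E°cell = (+1.25) − (+4.301) = -3.05 V.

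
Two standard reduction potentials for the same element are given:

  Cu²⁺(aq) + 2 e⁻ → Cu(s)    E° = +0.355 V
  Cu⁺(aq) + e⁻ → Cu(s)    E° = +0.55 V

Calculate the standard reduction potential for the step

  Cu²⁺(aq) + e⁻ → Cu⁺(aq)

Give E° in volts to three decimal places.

Sequential free energies add, so n₃E°₃ = n₁E°₁ + n₂E°₂.
With n₃ = 2, and the known step contributing 1×(+0.55) V, the unknown satisfies 1·E° = 2×(+0.355) − 1×(+0.55) = +0.160.
E° = +0.160 / 1 = +0.160 V.

+0.160 V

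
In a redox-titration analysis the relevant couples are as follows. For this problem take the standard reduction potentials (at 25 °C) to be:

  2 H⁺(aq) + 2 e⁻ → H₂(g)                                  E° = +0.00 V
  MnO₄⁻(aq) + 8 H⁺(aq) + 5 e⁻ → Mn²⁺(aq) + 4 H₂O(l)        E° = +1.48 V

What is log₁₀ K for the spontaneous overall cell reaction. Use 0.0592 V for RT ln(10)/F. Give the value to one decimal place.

250.0

Cathode: MnO₄⁻/Mn²⁺; anode: H⁺/H₂. E°cell = +1.48 V, n = 10.
log K = nE°cell / 0.0592 = (10)(+1.48) / 0.0592 = 250.0.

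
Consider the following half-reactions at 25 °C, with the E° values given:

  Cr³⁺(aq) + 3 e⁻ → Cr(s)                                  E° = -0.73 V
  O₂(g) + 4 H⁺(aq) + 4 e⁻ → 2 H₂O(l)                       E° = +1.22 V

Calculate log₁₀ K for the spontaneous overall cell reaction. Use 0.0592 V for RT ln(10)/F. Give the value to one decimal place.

Cathode: O₂/H₂O; anode: Cr³⁺/Cr. E°cell = +1.95 V, n = 12.
log K = nE°cell / 0.0592 = (12)(+1.95) / 0.0592 = 395.3.

395.3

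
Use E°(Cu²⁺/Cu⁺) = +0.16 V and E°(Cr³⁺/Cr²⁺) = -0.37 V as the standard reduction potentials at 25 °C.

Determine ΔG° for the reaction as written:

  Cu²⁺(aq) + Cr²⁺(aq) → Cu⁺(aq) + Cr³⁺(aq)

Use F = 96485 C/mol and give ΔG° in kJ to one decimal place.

As written, Cu²⁺/Cu⁺ is reduced (cathode) and Cr³⁺/Cr²⁺ is oxidised (anode), so E°cell = (+0.16) − (-0.37) = +0.53 V.
Balancing electrons gives n = 1.
ΔG° = −nFE° = −(1)(96485)(+0.53) = -51,137 J = -51.1 kJ.

-51.1 kJ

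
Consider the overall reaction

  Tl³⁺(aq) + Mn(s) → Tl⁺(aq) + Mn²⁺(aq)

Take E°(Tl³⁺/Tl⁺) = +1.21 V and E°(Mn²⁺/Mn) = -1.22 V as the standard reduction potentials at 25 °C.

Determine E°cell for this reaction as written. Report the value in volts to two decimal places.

+2.43 V

The Tl³⁺/Tl⁺ couple has the higher reduction potential, so it is the cathode; Mn²⁺/Mn is oxidised at the anode.
E°cell = E°(cathode) − E°(anode) = (+1.21) − (-1.22) = +2.43 V.
Since E°cell > 0, the reaction is spontaneous under standard conditions.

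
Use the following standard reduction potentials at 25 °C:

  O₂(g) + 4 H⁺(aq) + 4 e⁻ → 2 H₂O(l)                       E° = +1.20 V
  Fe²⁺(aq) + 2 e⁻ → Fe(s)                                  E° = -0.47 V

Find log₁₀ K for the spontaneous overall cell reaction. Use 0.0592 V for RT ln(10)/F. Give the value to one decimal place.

Cathode: O₂/H₂O; anode: Fe²⁺/Fe. E°cell = +1.67 V, n = 4.
log K = nE°cell / 0.0592 = (4)(+1.67) / 0.0592 = 112.8.

112.8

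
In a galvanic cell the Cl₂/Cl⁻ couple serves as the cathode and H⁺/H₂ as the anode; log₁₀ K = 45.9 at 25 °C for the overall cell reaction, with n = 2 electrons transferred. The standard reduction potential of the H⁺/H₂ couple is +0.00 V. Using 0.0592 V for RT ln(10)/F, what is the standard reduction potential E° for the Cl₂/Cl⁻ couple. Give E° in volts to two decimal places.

E°cell = (0.0592/n)·log K = (0.0592/2)(45.9) = +1.359 V.
Since Cl₂/Cl⁻ is the cathode and H⁺/H₂ the anode, E°cell = E°(Cl₂/Cl⁻) − E°(H⁺/H₂).
So E°(Cl₂/Cl⁻) = E°cell + E°(H⁺/H₂) = +1.359 + (+0.00) = +1.36 V.

+1.36 V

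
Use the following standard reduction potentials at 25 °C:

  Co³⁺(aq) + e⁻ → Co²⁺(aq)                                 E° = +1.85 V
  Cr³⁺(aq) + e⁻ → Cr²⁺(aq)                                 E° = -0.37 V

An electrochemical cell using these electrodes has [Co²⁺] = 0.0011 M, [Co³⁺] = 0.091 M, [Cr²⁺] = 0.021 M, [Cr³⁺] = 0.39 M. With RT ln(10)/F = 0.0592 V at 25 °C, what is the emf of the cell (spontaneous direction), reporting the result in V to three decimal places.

+2.258 V

Co³⁺/Co²⁺ is the cathode (higher E°), Cr³⁺/Cr²⁺ the anode: E°cell = +1.85 − (-0.37) = +2.22 V, n = 1.
Overall: Co³⁺(aq) + Cr²⁺(aq) → Co²⁺(aq) + Cr³⁺(aq)
Q = [Co²⁺]·[Cr³⁺] / ([Co³⁺]·[Cr²⁺]); log Q = -0.649.
E = E° − (0.0592/n) log Q = +2.22 − (0.0592/1)(-0.649) = +2.258 V.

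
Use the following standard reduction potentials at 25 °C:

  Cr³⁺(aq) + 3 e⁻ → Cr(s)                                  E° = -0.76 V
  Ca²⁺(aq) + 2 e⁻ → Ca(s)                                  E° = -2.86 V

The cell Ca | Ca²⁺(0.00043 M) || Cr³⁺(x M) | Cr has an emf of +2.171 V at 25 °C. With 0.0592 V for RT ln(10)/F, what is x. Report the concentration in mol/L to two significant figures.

Cr³⁺/Cr is the cathode, Ca²⁺/Ca the anode: E°cell = +2.10 V, n = 6.
Overall reaction: 2 Cr³⁺(aq) + 3 Ca(s) → 2 Cr(s) + 3 Ca²⁺(aq); Q = [Ca²⁺]^3/[Cr³⁺]^2.
From E = E° − (0.0592/n) log Q: log Q = (E° − E)·n/0.0592 = (+2.10 − (+2.171))·6/0.0592 = -7.1959.
So 2·log[Cr³⁺] = 3·log(0.00043) − log Q = -10.0996 − (-7.1959) = -2.9037; log[Cr³⁺] = -2.9037 / 2 = -1.4519; [Cr³⁺] = 10^(-1.4519) ≈ 0.035 M.

0.035 M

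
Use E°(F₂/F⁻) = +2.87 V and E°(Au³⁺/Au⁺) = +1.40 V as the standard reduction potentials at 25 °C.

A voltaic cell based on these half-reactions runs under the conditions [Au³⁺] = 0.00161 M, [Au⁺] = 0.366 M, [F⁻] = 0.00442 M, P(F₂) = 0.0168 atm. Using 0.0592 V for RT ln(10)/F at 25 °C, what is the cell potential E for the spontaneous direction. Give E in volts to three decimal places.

+1.627 V

F₂/F⁻ is the cathode (higher E°), Au³⁺/Au⁺ the anode: E°cell = +2.87 − (+1.40) = +1.47 V, n = 2.
Overall: F₂(g) + Au⁺(aq) → 2 F⁻(aq) + Au³⁺(aq)
Q = [F⁻]^2·[Au³⁺] / (P(F₂)·[Au⁺]); log Q = -5.291.
E = E° − (0.0592/n) log Q = +1.47 − (0.0592/2)(-5.291) = +1.627 V.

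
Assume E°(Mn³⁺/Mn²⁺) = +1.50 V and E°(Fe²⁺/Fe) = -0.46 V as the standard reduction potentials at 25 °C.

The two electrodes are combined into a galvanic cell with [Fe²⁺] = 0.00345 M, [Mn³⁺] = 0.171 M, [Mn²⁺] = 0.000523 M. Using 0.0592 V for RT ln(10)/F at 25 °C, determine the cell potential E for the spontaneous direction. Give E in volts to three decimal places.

+2.182 V

Mn³⁺/Mn²⁺ is the cathode (higher E°), Fe²⁺/Fe the anode: E°cell = +1.50 − (-0.46) = +1.96 V, n = 2.
Overall: 2 Mn³⁺(aq) + Fe(s) → 2 Mn²⁺(aq) + Fe²⁺(aq)
Q = [Mn²⁺]^2·[Fe²⁺] / ([Mn³⁺]^2); log Q = -7.491.
E = E° − (0.0592/n) log Q = +1.96 − (0.0592/2)(-7.491) = +2.182 V.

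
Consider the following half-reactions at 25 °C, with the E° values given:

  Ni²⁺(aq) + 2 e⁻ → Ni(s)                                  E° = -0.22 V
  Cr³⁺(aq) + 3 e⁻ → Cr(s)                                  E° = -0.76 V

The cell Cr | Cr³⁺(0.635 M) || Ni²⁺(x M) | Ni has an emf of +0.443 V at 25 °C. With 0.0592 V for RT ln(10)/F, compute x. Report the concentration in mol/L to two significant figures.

0.00039 M

Ni²⁺/Ni is the cathode, Cr³⁺/Cr the anode: E°cell = +0.54 V, n = 6.
Overall reaction: 3 Ni²⁺(aq) + 2 Cr(s) → 3 Ni(s) + 2 Cr³⁺(aq); Q = [Cr³⁺]^2/[Ni²⁺]^3.
From E = E° − (0.0592/n) log Q: log Q = (E° − E)·n/0.0592 = (+0.54 − (+0.443))·6/0.0592 = 9.8311.
So 3·log[Ni²⁺] = 2·log(0.635) − log Q = -0.3945 − (9.8311) = -10.2256; log[Ni²⁺] = -10.2256 / 3 = -3.4085; [Ni²⁺] = 10^(-3.4085) ≈ 0.00039 M.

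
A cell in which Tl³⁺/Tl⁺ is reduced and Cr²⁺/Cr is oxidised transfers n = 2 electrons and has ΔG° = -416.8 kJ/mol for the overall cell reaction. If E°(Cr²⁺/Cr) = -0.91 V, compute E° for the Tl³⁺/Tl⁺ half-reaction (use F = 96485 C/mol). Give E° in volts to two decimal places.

E°cell = −ΔG°/(nF) = −(-416.8×10³)/((2)(96485)) = +2.160 V.
Since Tl³⁺/Tl⁺ is the cathode and Cr²⁺/Cr the anode, E°cell = E°(Tl³⁺/Tl⁺) − E°(Cr²⁺/Cr).
So E°(Tl³⁺/Tl⁺) = E°cell + E°(Cr²⁺/Cr) = +2.160 + (-0.91) = +1.25 V.

+1.25 V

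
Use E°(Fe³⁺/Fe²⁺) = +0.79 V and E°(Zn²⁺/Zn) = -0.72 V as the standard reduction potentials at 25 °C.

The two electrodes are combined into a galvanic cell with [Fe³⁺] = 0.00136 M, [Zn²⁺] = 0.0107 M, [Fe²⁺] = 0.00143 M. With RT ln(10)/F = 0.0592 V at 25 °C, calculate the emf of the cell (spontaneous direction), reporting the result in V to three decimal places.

Fe³⁺/Fe²⁺ is the cathode (higher E°), Zn²⁺/Zn the anode: E°cell = +0.79 − (-0.72) = +1.51 V, n = 2.
Overall: 2 Fe³⁺(aq) + Zn(s) → 2 Fe²⁺(aq) + Zn²⁺(aq)
Q = [Fe²⁺]^2·[Zn²⁺] / ([Fe³⁺]^2); log Q = -1.927.
E = E° − (0.0592/n) log Q = +1.51 − (0.0592/2)(-1.927) = +1.567 V.

+1.567 V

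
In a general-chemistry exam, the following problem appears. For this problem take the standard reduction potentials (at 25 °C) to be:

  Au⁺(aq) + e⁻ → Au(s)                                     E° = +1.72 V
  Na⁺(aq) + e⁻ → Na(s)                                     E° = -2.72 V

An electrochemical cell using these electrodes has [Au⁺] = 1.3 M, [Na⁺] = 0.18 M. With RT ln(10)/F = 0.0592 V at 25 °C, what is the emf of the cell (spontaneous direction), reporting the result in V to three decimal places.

+4.491 V

Au⁺/Au is the cathode (higher E°), Na⁺/Na the anode: E°cell = +1.72 − (-2.72) = +4.44 V, n = 1.
Overall: Au⁺(aq) + Na(s) → Au(s) + Na⁺(aq)
Q = [Na⁺] / ([Au⁺]); log Q = -0.859.
E = E° − (0.0592/n) log Q = +4.44 − (0.0592/1)(-0.859) = +4.491 V.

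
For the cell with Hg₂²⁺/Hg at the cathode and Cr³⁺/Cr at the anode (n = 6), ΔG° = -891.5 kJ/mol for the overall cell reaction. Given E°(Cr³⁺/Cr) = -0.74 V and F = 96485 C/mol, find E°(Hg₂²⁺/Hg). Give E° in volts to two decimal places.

+0.80 V

E°cell = −ΔG°/(nF) = −(-891.5×10³)/((6)(96485)) = +1.540 V.
Since Hg₂²⁺/Hg is the cathode and Cr³⁺/Cr the anode, E°cell = E°(Hg₂²⁺/Hg) − E°(Cr³⁺/Cr).
So E°(Hg₂²⁺/Hg) = E°cell + E°(Cr³⁺/Cr) = +1.540 + (-0.74) = +0.80 V.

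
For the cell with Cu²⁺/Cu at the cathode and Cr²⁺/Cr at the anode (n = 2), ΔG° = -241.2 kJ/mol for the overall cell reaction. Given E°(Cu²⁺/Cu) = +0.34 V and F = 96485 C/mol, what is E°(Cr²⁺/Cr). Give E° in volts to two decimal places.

-0.91 V

E°cell = −ΔG°/(nF) = −(-241.2×10³)/((2)(96485)) = +1.250 V.
Since Cu²⁺/Cu is the cathode and Cr²⁺/Cr the anode, E°cell = E°(Cu²⁺/Cu) − E°(Cr²⁺/Cr).
So E°(Cr²⁺/Cr) = E°(Cu²⁺/Cu) − E°cell = (+0.34) − (+1.250) = -0.91 V.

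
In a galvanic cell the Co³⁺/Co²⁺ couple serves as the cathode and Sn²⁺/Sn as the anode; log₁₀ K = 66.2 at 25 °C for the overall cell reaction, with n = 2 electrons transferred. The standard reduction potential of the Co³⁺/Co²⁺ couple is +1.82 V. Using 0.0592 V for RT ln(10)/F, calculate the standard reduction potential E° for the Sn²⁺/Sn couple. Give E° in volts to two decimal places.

-0.14 V

E°cell = (0.0592/n)·log K = (0.0592/2)(66.2) = +1.960 V.
Since Co³⁺/Co²⁺ is the cathode and Sn²⁺/Sn the anode, E°cell = E°(Co³⁺/Co²⁺) − E°(Sn²⁺/Sn).
So E°(Sn²⁺/Sn) = E°(Co³⁺/Co²⁺) − E°cell = (+1.82) − (+1.960) = -0.14 V.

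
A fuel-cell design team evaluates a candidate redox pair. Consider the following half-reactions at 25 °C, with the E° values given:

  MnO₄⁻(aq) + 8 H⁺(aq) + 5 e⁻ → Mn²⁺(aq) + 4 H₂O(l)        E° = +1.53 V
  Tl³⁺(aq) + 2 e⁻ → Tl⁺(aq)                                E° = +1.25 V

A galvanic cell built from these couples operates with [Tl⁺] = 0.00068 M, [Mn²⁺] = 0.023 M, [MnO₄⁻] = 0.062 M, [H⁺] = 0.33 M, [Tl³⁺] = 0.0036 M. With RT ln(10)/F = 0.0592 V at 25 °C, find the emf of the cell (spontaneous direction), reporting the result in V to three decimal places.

MnO₄⁻/Mn²⁺ is the cathode (higher E°), Tl³⁺/Tl⁺ the anode: E°cell = +1.53 − (+1.25) = +0.28 V, n = 10.
Overall: 2 MnO₄⁻(aq) + 16 H⁺(aq) + 5 Tl⁺(aq) → 2 Mn²⁺(aq) + 8 H₂O(l) + 5 Tl³⁺(aq)
Q = [Mn²⁺]^2·[Tl³⁺]^5 / ([MnO₄⁻]^2·[H⁺]^16·[Tl⁺]^5); log Q = 10.461.
E = E° − (0.0592/n) log Q = +0.28 − (0.0592/10)(10.461) = +0.218 V.

+0.218 V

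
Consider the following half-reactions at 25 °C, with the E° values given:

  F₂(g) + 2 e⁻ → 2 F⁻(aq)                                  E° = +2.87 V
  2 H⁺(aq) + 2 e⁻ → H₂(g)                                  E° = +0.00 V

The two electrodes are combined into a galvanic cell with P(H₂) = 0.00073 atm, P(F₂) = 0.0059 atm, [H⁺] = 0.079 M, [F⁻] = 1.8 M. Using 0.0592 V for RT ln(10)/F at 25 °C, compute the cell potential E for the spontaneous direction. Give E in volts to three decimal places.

+2.761 V

F₂/F⁻ is the cathode (higher E°), H⁺/H₂ the anode: E°cell = +2.87 − (+0.00) = +2.87 V, n = 2.
Overall: F₂(g) + H₂(g) → 2 F⁻(aq) + 2 H⁺(aq)
Q = [F⁻]^2·[H⁺]^2 / (P(F₂)·P(H₂)); log Q = 3.672.
E = E° − (0.0592/n) log Q = +2.87 − (0.0592/2)(3.672) = +2.761 V.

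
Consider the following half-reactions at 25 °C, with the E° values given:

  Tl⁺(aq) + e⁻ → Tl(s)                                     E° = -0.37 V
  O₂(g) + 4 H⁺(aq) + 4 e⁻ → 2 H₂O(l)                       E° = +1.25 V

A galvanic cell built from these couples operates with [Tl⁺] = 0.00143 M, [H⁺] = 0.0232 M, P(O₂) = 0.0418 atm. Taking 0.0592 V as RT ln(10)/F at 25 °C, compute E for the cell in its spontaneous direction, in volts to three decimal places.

+1.671 V

O₂/H₂O is the cathode (higher E°), Tl⁺/Tl the anode: E°cell = +1.25 − (-0.37) = +1.62 V, n = 4.
Overall: O₂(g) + 4 H⁺(aq) + 4 Tl(s) → 2 H₂O(l) + 4 Tl⁺(aq)
Q = [Tl⁺]^4 / (P(O₂)·[H⁺]^4); log Q = -3.462.
E = E° − (0.0592/n) log Q = +1.62 − (0.0592/4)(-3.462) = +1.671 V.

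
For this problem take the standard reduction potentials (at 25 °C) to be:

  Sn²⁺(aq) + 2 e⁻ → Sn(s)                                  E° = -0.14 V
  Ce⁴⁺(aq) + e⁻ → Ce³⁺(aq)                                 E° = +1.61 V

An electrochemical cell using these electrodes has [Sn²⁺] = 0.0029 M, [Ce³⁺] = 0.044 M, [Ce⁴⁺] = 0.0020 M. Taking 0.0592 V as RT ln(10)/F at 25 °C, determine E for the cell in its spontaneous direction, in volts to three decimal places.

+1.746 V

Ce⁴⁺/Ce³⁺ is the cathode (higher E°), Sn²⁺/Sn the anode: E°cell = +1.61 − (-0.14) = +1.75 V, n = 2.
Overall: 2 Ce⁴⁺(aq) + Sn(s) → 2 Ce³⁺(aq) + Sn²⁺(aq)
Q = [Ce³⁺]^2·[Sn²⁺] / ([Ce⁴⁺]^2); log Q = 0.147.
E = E° − (0.0592/n) log Q = +1.75 − (0.0592/2)(0.147) = +1.746 V.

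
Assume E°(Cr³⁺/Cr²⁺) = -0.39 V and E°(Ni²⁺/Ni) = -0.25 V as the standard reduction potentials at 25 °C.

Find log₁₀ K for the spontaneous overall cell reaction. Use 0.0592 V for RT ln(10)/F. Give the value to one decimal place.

4.7

Cathode: Ni²⁺/Ni; anode: Cr³⁺/Cr²⁺. E°cell = +0.14 V, n = 2.
log K = nE°cell / 0.0592 = (2)(+0.14) / 0.0592 = 4.7.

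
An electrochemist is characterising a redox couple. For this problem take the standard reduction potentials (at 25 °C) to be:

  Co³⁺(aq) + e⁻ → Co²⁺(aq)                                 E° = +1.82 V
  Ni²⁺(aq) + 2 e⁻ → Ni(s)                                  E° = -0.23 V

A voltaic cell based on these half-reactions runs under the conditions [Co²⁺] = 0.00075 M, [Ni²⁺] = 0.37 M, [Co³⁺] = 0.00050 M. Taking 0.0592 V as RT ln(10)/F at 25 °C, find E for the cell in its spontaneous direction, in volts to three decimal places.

Co³⁺/Co²⁺ is the cathode (higher E°), Ni²⁺/Ni the anode: E°cell = +1.82 − (-0.23) = +2.05 V, n = 2.
Overall: 2 Co³⁺(aq) + Ni(s) → 2 Co²⁺(aq) + Ni²⁺(aq)
Q = [Co²⁺]^2·[Ni²⁺] / ([Co³⁺]^2); log Q = -0.080.
E = E° − (0.0592/n) log Q = +2.05 − (0.0592/2)(-0.080) = +2.052 V.

+2.052 V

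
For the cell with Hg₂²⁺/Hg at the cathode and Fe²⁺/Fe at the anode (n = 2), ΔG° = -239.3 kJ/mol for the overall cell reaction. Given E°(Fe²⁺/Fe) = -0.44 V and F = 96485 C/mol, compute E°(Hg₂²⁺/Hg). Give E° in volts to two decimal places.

E°cell = −ΔG°/(nF) = −(-239.3×10³)/((2)(96485)) = +1.240 V.
Since Hg₂²⁺/Hg is the cathode and Fe²⁺/Fe the anode, E°cell = E°(Hg₂²⁺/Hg) − E°(Fe²⁺/Fe).
So E°(Hg₂²⁺/Hg) = E°cell + E°(Fe²⁺/Fe) = +1.240 + (-0.44) = +0.80 V.

+0.80 V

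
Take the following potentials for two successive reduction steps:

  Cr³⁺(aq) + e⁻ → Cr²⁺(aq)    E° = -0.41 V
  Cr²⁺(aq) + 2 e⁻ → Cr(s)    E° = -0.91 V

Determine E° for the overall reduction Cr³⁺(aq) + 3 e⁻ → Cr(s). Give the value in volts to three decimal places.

-0.743 V

Standard free energies of sequential steps add: ΔG°₃ = ΔG°₁ + ΔG°₂, so n₃E°₃ = n₁E°₁ + n₂E°₂.
E°₃ = (1×-0.41 + 2×-0.91) / 3 = (-2.230) / 3 = -0.743 V.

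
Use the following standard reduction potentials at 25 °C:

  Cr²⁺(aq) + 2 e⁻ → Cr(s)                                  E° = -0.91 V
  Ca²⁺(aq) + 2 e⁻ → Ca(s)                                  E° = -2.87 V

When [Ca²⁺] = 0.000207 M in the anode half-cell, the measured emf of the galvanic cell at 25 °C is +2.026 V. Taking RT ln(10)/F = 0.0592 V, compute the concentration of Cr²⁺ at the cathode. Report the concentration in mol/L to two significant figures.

0.035 M

Cr²⁺/Cr is the cathode, Ca²⁺/Ca the anode: E°cell = +1.96 V, n = 2.
Overall reaction: Cr²⁺(aq) + Ca(s) → Cr(s) + Ca²⁺(aq); Q = [Ca²⁺]^1/[Cr²⁺]^1.
From E = E° − (0.0592/n) log Q: log Q = (E° − E)·n/0.0592 = (+1.96 − (+2.026))·2/0.0592 = -2.2297.
So 1·log[Cr²⁺] = 1·log(0.000207) − log Q = -3.6840 − (-2.2297) = -1.4543; [Cr²⁺] = 10^(-1.4543) ≈ 0.035 M.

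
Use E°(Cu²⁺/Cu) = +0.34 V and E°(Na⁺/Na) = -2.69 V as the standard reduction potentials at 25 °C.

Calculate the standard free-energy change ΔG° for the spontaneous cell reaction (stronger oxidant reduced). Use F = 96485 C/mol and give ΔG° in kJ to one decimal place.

Cu²⁺/Cu (E° = +0.34 V) is the cathode; Na⁺/Na (E° = -2.69 V) is the anode, so E°cell = +3.03 V.
Balancing electrons gives n = 2 (lcm of 2 and 1).
ΔG° = −nFE° = −(2)(96485)(+3.03) = -584,699 J = -584.7 kJ.

-584.7 kJ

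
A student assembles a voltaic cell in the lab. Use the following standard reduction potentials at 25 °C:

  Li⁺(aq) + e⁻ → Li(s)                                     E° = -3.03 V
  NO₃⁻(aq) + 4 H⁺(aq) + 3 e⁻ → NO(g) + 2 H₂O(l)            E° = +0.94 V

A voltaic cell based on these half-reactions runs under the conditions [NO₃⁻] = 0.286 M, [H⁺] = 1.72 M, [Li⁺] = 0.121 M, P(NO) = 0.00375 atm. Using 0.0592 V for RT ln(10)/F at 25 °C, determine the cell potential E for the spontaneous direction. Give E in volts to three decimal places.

NO₃⁻/NO is the cathode (higher E°), Li⁺/Li the anode: E°cell = +0.94 − (-3.03) = +3.97 V, n = 3.
Overall: NO₃⁻(aq) + 4 H⁺(aq) + 3 Li(s) → NO(g) + 2 H₂O(l) + 3 Li⁺(aq)
Q = P(NO)·[Li⁺]^3 / ([NO₃⁻]·[H⁺]^4); log Q = -5.576.
E = E° − (0.0592/n) log Q = +3.97 − (0.0592/3)(-5.576) = +4.080 V.

+4.080 V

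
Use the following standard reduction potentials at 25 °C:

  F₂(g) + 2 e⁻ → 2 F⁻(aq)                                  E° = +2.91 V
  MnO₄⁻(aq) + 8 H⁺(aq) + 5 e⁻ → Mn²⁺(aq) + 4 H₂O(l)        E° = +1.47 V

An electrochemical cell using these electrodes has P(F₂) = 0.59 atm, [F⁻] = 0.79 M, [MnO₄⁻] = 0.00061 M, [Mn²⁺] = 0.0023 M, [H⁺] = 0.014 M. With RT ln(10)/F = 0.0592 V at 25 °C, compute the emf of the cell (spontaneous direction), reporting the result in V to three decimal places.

F₂/F⁻ is the cathode (higher E°), MnO₄⁻/Mn²⁺ the anode: E°cell = +2.91 − (+1.47) = +1.44 V, n = 10.
Overall: 5 F₂(g) + 2 Mn²⁺(aq) + 8 H₂O(l) → 10 F⁻(aq) + 2 MnO₄⁻(aq) + 16 H⁺(aq)
Q = [F⁻]^10·[MnO₄⁻]^2·[H⁺]^16 / (P(F₂)^5·[Mn²⁺]^2); log Q = -30.693.
E = E° − (0.0592/n) log Q = +1.44 − (0.0592/10)(-30.693) = +1.622 V.

+1.622 V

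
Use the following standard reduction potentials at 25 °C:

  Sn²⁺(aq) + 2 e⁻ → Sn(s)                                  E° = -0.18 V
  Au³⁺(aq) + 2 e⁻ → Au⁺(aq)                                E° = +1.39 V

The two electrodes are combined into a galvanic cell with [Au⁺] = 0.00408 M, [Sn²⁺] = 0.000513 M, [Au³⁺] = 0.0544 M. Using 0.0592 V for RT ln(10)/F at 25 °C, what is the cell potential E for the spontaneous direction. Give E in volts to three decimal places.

Au³⁺/Au⁺ is the cathode (higher E°), Sn²⁺/Sn the anode: E°cell = +1.39 − (-0.18) = +1.57 V, n = 2.
Overall: Au³⁺(aq) + Sn(s) → Au⁺(aq) + Sn²⁺(aq)
Q = [Au⁺]·[Sn²⁺] / ([Au³⁺]); log Q = -4.415.
E = E° − (0.0592/n) log Q = +1.57 − (0.0592/2)(-4.415) = +1.701 V.

+1.701 V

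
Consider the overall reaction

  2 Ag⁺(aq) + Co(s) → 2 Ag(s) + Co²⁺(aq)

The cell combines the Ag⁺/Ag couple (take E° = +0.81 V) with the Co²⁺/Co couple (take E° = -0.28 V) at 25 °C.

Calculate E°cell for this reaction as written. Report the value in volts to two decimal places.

+1.09 V

The Ag⁺/Ag couple has the higher reduction potential, so it is the cathode; Co²⁺/Co is oxidised at the anode.
E°cell = E°(cathode) − E°(anode) = (+0.81) − (-0.28) = +1.09 V.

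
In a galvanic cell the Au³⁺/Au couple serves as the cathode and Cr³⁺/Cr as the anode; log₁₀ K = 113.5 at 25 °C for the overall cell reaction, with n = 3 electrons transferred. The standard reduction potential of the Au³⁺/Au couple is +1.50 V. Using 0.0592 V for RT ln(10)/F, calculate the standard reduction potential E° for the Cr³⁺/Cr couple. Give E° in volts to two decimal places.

-0.74 V

E°cell = (0.0592/n)·log K = (0.0592/3)(113.5) = +2.240 V.
Since Au³⁺/Au is the cathode and Cr³⁺/Cr the anode, E°cell = E°(Au³⁺/Au) − E°(Cr³⁺/Cr).
So E°(Cr³⁺/Cr) = E°(Au³⁺/Au) − E°cell = (+1.50) − (+2.240) = -0.74 V.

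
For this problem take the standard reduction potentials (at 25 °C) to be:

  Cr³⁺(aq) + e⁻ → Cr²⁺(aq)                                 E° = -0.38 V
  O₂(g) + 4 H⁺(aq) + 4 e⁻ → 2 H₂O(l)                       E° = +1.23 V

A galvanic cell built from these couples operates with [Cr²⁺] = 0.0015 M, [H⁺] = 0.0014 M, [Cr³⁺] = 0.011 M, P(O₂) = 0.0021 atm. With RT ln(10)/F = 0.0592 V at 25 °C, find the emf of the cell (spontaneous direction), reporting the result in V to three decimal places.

O₂/H₂O is the cathode (higher E°), Cr³⁺/Cr²⁺ the anode: E°cell = +1.23 − (-0.38) = +1.61 V, n = 4.
Overall: O₂(g) + 4 H⁺(aq) + 4 Cr²⁺(aq) → 2 H₂O(l) + 4 Cr³⁺(aq)
Q = [Cr³⁺]^4 / (P(O₂)·[H⁺]^4·[Cr²⁺]^4); log Q = 17.554.
E = E° − (0.0592/n) log Q = +1.61 − (0.0592/4)(17.554) = +1.350 V.

+1.350 V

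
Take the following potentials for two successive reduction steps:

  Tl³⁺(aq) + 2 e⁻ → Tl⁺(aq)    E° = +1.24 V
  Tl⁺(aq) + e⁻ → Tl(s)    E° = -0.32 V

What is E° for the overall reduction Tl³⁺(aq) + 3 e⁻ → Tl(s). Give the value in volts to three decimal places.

Since ΔG° = −nFE° is additive over sequential reductions, n₃E°₃ = n₁E°₁ + n₂E°₂.
E°₃ = (2×+1.24 + 1×-0.32) / 3 = (+2.160) / 3 = +0.720 V.
Simply averaging or adding the two E° values would be wrong; the electron-weighted sum is required.

+0.720 V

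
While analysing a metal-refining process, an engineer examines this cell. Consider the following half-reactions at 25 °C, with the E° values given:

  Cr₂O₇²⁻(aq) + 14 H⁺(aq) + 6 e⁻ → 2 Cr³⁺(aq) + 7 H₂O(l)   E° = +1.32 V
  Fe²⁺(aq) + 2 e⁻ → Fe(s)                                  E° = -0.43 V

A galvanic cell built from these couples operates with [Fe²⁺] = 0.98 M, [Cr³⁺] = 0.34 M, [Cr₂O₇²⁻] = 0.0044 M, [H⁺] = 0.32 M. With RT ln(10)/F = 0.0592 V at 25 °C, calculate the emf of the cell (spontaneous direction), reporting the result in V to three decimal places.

+1.668 V

Cr₂O₇²⁻/Cr³⁺ is the cathode (higher E°), Fe²⁺/Fe the anode: E°cell = +1.32 − (-0.43) = +1.75 V, n = 6.
Overall: Cr₂O₇²⁻(aq) + 14 H⁺(aq) + 3 Fe(s) → 2 Cr³⁺(aq) + 7 H₂O(l) + 3 Fe²⁺(aq)
Q = [Cr³⁺]^2·[Fe²⁺]^3 / ([Cr₂O₇²⁻]·[H⁺]^14); log Q = 8.321.
E = E° − (0.0592/n) log Q = +1.75 − (0.0592/6)(8.321) = +1.668 V.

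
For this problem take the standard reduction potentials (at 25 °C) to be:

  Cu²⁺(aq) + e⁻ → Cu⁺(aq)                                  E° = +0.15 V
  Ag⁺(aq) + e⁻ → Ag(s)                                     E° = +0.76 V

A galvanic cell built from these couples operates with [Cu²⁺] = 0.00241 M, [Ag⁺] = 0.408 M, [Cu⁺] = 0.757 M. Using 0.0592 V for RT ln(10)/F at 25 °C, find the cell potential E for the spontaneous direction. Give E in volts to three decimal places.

Ag⁺/Ag is the cathode (higher E°), Cu²⁺/Cu⁺ the anode: E°cell = +0.76 − (+0.15) = +0.61 V, n = 1.
Overall: Ag⁺(aq) + Cu⁺(aq) → Ag(s) + Cu²⁺(aq)
Q = [Cu²⁺] / ([Ag⁺]·[Cu⁺]); log Q = -2.108.
E = E° − (0.0592/n) log Q = +0.61 − (0.0592/1)(-2.108) = +0.735 V.

+0.735 V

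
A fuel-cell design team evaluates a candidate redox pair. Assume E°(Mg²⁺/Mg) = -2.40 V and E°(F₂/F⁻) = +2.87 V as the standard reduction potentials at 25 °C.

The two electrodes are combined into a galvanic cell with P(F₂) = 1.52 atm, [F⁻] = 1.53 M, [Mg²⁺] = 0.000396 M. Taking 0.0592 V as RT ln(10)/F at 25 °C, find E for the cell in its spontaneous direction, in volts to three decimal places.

F₂/F⁻ is the cathode (higher E°), Mg²⁺/Mg the anode: E°cell = +2.87 − (-2.40) = +5.27 V, n = 2.
Overall: F₂(g) + Mg(s) → 2 F⁻(aq) + Mg²⁺(aq)
Q = [F⁻]^2·[Mg²⁺] / (P(F₂)); log Q = -3.215.
E = E° − (0.0592/n) log Q = +5.27 − (0.0592/2)(-3.215) = +5.365 V.

+5.365 V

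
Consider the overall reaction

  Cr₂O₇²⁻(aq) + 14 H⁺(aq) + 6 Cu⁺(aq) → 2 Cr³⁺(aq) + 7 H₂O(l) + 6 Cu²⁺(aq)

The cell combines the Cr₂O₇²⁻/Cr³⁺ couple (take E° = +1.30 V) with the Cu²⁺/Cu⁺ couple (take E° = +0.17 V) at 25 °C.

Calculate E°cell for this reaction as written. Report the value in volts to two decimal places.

+1.13 V

The Cr₂O₇²⁻/Cr³⁺ couple has the higher reduction potential, so it is the cathode; Cu²⁺/Cu⁺ is oxidised at the anode.
E°cell = E°(cathode) − E°(anode) = (+1.30) − (+0.17) = +1.13 V.
Since E°cell > 0, the reaction is spontaneous under standard conditions.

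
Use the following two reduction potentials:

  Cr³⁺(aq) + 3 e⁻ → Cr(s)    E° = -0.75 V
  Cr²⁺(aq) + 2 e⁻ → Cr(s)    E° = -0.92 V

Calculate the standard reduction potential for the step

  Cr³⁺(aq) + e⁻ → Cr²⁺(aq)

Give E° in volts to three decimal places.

-0.410 V

Sequential free energies add, so n₃E°₃ = n₁E°₁ + n₂E°₂.
With n₃ = 3, and the known step contributing 2×(-0.92) V, the unknown satisfies 1·E° = 3×(-0.75) − 2×(-0.92) = -0.410.
E° = -0.410 / 1 = -0.410 V.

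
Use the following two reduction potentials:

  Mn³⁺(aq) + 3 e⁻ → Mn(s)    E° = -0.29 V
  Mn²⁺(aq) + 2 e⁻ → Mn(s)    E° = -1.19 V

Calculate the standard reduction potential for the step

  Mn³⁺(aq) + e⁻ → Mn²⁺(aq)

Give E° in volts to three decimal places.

Sequential free energies add, so n₃E°₃ = n₁E°₁ + n₂E°₂.
With n₃ = 3, and the known step contributing 2×(-1.19) V, the unknown satisfies 1·E° = 3×(-0.29) − 2×(-1.19) = +1.510.
E° = +1.510 / 1 = +1.510 V.

+1.510 V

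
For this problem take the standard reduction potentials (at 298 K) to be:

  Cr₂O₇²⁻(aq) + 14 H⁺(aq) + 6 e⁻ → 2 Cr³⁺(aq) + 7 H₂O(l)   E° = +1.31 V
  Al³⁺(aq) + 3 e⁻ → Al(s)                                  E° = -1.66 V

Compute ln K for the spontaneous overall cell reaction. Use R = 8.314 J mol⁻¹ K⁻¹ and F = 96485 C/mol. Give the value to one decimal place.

694.0

Cathode: Cr₂O₇²⁻/Cr³⁺; anode: Al³⁺/Al. E°cell = (+1.31) − (-1.66) = +2.97 V, with n = 6.
ΔG° = −nFE° = −RT ln K, so ln K = nFE°/(RT) = (6)(96485)(+2.97) / ((8.314)(298)) = 693.971.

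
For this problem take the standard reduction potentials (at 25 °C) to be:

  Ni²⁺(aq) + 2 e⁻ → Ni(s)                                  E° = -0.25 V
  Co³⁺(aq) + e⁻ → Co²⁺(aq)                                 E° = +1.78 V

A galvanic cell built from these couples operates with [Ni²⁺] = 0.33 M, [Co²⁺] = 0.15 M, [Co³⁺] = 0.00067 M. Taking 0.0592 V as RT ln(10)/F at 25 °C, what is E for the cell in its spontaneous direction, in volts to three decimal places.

+1.905 V

Co³⁺/Co²⁺ is the cathode (higher E°), Ni²⁺/Ni the anode: E°cell = +1.78 − (-0.25) = +2.03 V, n = 2.
Overall: 2 Co³⁺(aq) + Ni(s) → 2 Co²⁺(aq) + Ni²⁺(aq)
Q = [Co²⁺]^2·[Ni²⁺] / ([Co³⁺]^2); log Q = 4.219.
E = E° − (0.0592/n) log Q = +2.03 − (0.0592/2)(4.219) = +1.905 V.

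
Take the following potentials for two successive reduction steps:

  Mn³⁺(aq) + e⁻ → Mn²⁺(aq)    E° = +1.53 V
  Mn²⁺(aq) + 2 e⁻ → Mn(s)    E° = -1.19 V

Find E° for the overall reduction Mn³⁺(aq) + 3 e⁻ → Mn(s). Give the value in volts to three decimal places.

-0.283 V

Standard free energies of sequential steps add: ΔG°₃ = ΔG°₁ + ΔG°₂, so n₃E°₃ = n₁E°₁ + n₂E°₂.
E°₃ = (1×+1.53 + 2×-1.19) / 3 = (-0.850) / 3 = -0.283 V.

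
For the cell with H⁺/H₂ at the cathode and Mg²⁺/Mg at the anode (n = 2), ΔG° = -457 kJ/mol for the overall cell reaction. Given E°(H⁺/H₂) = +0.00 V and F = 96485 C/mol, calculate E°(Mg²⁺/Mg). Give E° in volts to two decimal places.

-2.37 V

E°cell = −ΔG°/(nF) = −(-457×10³)/((2)(96485)) = +2.368 V.
Since H⁺/H₂ is the cathode and Mg²⁺/Mg the anode, E°cell = E°(H⁺/H₂) − E°(Mg²⁺/Mg).
So E°(Mg²⁺/Mg) = E°(H⁺/H₂) − E°cell = (+0.00) − (+2.368) = -2.37 V.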